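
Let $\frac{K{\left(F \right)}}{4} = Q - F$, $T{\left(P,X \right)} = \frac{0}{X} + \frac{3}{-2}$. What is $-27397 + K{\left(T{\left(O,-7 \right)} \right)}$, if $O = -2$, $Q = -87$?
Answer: $-27739$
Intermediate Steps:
$T{\left(P,X \right)} = - \frac{3}{2}$ ($T{\left(P,X \right)} = 0 + 3 \left(- \frac{1}{2}\right) = 0 - \frac{3}{2} = - \frac{3}{2}$)
$K{\left(F \right)} = -348 - 4 F$ ($K{\left(F \right)} = 4 \left(-87 - F\right) = -348 - 4 F$)
$-27397 + K{\left(T{\left(O,-7 \right)} \right)} = -27397 - 342 = -27739$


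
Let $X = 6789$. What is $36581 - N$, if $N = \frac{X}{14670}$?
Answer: $\frac{178878827}{4890} \approx 36581.0$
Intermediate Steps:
$N = \frac{2263}{4890}$ ($N = \frac{6789}{14670} = 6789 \cdot \frac{1}{14670} = \frac{2263}{4890} \approx 0.46278$)
$36581 - N = 36581 - \frac{2263}{4890} = \frac{178878827}{4890}$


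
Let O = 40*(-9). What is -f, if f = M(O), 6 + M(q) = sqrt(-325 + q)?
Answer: 6 - I*sqrt(685) ≈ 6.0 - 26.173*I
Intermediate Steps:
O = -360
M(q) = -6 + sqrt(-325 + q)
f = -6 + I*sqrt(685) (f = -6 + sqrt(-325 - 360) = -6 + sqrt(-685) = -6 + I*sqrt(685) ≈ -6.0 + 26.173*I)
-f = -(-6 + I*sqrt(685)) = 6 - I*sqrt(685)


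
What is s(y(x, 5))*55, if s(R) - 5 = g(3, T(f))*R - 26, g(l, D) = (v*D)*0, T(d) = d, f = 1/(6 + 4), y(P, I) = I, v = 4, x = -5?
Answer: -1155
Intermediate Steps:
f = ⅒ (f = 1/10 = ⅒ ≈ 0.10000)
g(l, D) = 0 (g(l, D) = (4*D)*0 = 0)
s(R) = -21 (s(R) = 5 + (0*R - 26) = 5 + (0 - 26) = 5 - 26 = -21)
s(y(x, 5))*55 = -21*55 = -1155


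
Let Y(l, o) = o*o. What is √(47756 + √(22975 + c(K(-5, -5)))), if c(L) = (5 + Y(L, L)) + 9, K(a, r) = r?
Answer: √(47756 + √23014) ≈ 218.88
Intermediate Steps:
Y(l, o) = o²
c(L) = 14 + L² (c(L) = (5 + L²) + 9 = 14 + L²)
√(47756 + √(22975 + c(K(-5, -5)))) = √(47756 + √(22975 + (14 + (-5)²))) = √(47756 + √(22975 + (14 + 25))) = √(47756 + √(22975 + 39)) = √(47756 + √23014)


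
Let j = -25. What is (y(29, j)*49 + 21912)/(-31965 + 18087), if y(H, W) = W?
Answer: -20687/13878 ≈ -1.4906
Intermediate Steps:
(y(29, j)*49 + 21912)/(-31965 + 18087) = (-25*49 + 21912)/(-31965 + 18087) = (-1225 + 21912)/(-13878) = 20687*(-1/13878) = -20687/13878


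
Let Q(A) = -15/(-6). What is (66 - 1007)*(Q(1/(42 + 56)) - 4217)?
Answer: 7931689/2 ≈ 3.9658e+6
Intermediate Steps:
Q(A) = 5/2 (Q(A) = -15*(-⅙) = 5/2)
(66 - 1007)*(Q(1/(42 + 56)) - 4217) = (66 - 1007)*(5/2 - 4217) = -941*(-8429/2) = 7931689/2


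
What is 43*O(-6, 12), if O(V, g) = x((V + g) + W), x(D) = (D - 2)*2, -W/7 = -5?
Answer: 3354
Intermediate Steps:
W = 35 (W = -7*(-5) = 35)
x(D) = -4 + 2*D (x(D) = (-2 + D)*2 = -4 + 2*D)
O(V, g) = 66 + 2*V + 2*g (O(V, g) = -4 + 2*((V + g) + 35) = -4 + 2*(35 + V + g) = -4 + (70 + 2*V + 2*g) = 66 + 2*V + 2*g)
43*O(-6, 12) = 43*(66 + 2*(-6) + 2*12) = 43*(66 - 12 + 24) = 43*78 = 3354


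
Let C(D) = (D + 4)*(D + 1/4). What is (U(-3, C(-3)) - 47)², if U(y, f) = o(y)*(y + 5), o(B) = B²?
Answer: 841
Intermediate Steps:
C(D) = (4 + D)*(¼ + D) (C(D) = (4 + D)*(D + 1*(¼)) = (4 + D)*(D + ¼) = (4 + D)*(¼ + D))
U(y, f) = y²*(5 + y) (U(y, f) = y²*(y + 5) = y²*(5 + y))
(U(-3, C(-3)) - 47)² = ((-3)²*(5 - 3) - 47)² = (9*2 - 47)² = (18 - 47)² = (-29)² = 841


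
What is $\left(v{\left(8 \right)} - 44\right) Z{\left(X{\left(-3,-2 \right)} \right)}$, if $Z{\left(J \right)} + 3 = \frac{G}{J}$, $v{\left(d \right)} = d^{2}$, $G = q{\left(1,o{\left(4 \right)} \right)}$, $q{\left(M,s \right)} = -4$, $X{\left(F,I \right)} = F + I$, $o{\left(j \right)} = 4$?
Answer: $-44$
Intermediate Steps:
$G = -4$
$Z{\left(J \right)} = -3 - \frac{4}{J}$
$\left(v{\left(8 \right)} - 44\right) Z{\left(X{\left(-3,-2 \right)} \right)} = \left(8^{2} - 44\right) \left(-3 - \frac{4}{-3 - 2}\right) = \left(64 - 44\right) \left(-3 - \frac{4}{-5}\right) = 20 \left(-3 - - \frac{4}{5}\right) = 20 \left(-3 + \frac{4}{5}\right) = 20 \left(- \frac{11}{5}\right) = -44$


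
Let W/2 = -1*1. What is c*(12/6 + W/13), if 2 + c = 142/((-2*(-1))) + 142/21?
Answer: 12728/91 ≈ 139.87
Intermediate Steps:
W = -2 (W = 2*(-1*1) = 2*(-1) = -2)
c = 1591/21 (c = -2 + (142/((-2*(-1))) + 142/21) = -2 + (142/2 + 142*(1/21)) = -2 + (142*(½) + 142/21) = -2 + (71 + 142/21) = -2 + 1633/21 = 1591/21 ≈ 75.762)
c*(12/6 + W/13) = 1591*(12/6 - 2/13)/21 = 1591*(12*(⅙) - 2*1/13)/21 = 1591*(2 - 2/13)/21 = (1591/21)*(24/13) = 12728/91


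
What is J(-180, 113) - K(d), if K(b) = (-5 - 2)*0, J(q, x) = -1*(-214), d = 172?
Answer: 214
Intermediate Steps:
J(q, x) = 214
K(b) = 0 (K(b) = -7*0 = 0)
J(-180, 113) - K(d) = 214 - 1*0 = 214 + 0 = 214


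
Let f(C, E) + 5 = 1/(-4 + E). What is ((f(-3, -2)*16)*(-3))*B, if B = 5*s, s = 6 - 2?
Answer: 4960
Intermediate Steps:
s = 4
f(C, E) = -5 + 1/(-4 + E)
B = 20 (B = 5*4 = 20)
((f(-3, -2)*16)*(-3))*B = ((((21 - 5*(-2))/(-4 - 2))*16)*(-3))*20 = ((((21 + 10)/(-6))*16)*(-3))*20 = ((-1/6*31*16)*(-3))*20 = (-31/6*16*(-3))*20 = -248/3*(-3)*20 = 248*20 = 4960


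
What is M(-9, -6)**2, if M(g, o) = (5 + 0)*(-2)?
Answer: 100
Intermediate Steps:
M(g, o) = -10 (M(g, o) = 5*(-2) = -10)
M(-9, -6)**2 = (-10)**2 = 100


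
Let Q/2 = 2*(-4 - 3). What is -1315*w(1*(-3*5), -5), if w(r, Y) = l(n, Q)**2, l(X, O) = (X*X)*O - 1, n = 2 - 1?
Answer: -1105915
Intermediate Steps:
n = 1
Q = -28 (Q = 2*(2*(-4 - 3)) = 2*(2*(-7)) = 2*(-14) = -28)
l(X, O) = -1 + O*X**2 (l(X, O) = X**2*O - 1 = O*X**2 - 1 = -1 + O*X**2)
w(r, Y) = 841 (w(r, Y) = (-1 - 28*1**2)**2 = (-1 - 28*1)**2 = (-1 - 28)**2 = (-29)**2 = 841)
-1315*w(1*(-3*5), -5) = -1315*841 = -1105915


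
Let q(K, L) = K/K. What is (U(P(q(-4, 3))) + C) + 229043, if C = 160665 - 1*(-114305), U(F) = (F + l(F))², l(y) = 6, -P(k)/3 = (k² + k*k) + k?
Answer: 504022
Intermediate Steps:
q(K, L) = 1
P(k) = -6*k² - 3*k (P(k) = -3*((k² + k*k) + k) = -3*((k² + k²) + k) = -3*(2*k² + k) = -3*(k + 2*k²) = -6*k² - 3*k)
U(F) = (6 + F)² (U(F) = (F + 6)² = (6 + F)²)
C = 274970 (C = 160665 + 114305 = 274970)
(U(P(q(-4, 3))) + C) + 229043 = ((6 - 3*1*(1 + 2*1))² + 274970) + 229043 = ((6 - 3*1*(1 + 2))² + 274970) + 229043 = ((6 - 3*1*3)² + 274970) + 229043 = ((6 - 9)² + 274970) + 229043 = ((-3)² + 274970) + 229043 = (9 + 274970) + 229043 = 274979 + 229043 = 504022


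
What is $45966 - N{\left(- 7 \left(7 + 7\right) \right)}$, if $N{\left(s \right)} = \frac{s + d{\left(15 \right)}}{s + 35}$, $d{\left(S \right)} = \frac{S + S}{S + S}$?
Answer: $\frac{2895761}{63} \approx 45964.0$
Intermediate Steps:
$d{\left(S \right)} = 1$ ($d{\left(S \right)} = \frac{2 S}{2 S} = 2 S \frac{1}{2 S} = 1$)
$N{\left(s \right)} = \frac{1 + s}{35 + s}$ ($N{\left(s \right)} = \frac{s + 1}{s + 35} = \frac{1 + s}{35 + s}$)
$45966 - N{\left(- 7 \left(7 + 7\right) \right)} = 45966 - \frac{1 - 7 \left(7 + 7\right)}{35 - 7 \left(7 + 7\right)} = 45966 - \frac{1 - 98}{35 - 98} = 45966 - \frac{1}{-63} \left(-97\right) = 45966 - \left(- \frac{1}{63}\right) \left(-97\right) = 45966 - \frac{97}{63} = \frac{2895761}{63}$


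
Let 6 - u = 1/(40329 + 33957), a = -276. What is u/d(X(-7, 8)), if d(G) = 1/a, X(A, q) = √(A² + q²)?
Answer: -20502890/12381 ≈ -1656.0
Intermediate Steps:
u = 445715/74286 (u = 6 - 1/(40329 + 33957) = 6 - 1/74286 = 445715/74286 ≈ 6.0000)
d(G) = -1/276 (d(G) = 1/(-276) = -1/276)
u/d(X(-7, 8)) = 445715/(74286*(-1/276)) = (445715/74286)*(-276) = -20502890/12381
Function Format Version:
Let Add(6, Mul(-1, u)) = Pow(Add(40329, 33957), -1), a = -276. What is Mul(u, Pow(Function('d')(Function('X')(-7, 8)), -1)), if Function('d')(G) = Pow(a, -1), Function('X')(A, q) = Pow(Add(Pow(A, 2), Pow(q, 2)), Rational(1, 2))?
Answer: Rational(-20502890, 12381) ≈ -1656.0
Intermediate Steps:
u = Rational(445715, 74286) (u = Add(6, Mul(-1, Pow(Add(40329, 33957), -1))) = Add(6, Mul(-1, Pow(74286, -1))) = Add(6, Mul(-1, Rational(1, 74286))) = Add(6, Rational(-1, 74286)) = Rational(445715, 74286) ≈ 6.0000)
Function('d')(G) = Rational(-1, 276) (Function('d')(G) = Pow(-276, -1) = Rational(-1, 276))
Mul(u, Pow(Function('d')(Function('X')(-7, 8)), -1)) = Mul(Rational(445715, 74286), Pow(Rational(-1, 276), -1)) = Mul(Rational(445715, 74286), -276) = Rational(-20502890, 12381)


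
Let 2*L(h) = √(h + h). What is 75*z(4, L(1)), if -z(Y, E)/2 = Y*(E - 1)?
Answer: 600 - 300*√2 ≈ 175.74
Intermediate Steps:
L(h) = √2*√h/2 (L(h) = √(h + h)/2 = √(2*h)/2 = (√2*√h)/2 = √2*√h/2)
z(Y, E) = -2*Y*(-1 + E) (z(Y, E) = -2*Y*(E - 1) = -2*Y*(-1 + E))
75*z(4, L(1)) = 75*(2*4*(1 - √2*√1/2)) = 75*(2*4*(1 - √2/2)) = 75*(8 - 4*√2) = 600 - 300*√2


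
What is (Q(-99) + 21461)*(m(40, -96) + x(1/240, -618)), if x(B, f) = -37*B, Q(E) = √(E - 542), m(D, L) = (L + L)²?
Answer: 189872398903/240 + 8847323*I*√641/240 ≈ 7.9114e+8 + 9.3332e+5*I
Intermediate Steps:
m(D, L) = 4*L² (m(D, L) = (2*L)² = 4*L²)
Q(E) = √(-542 + E)
(Q(-99) + 21461)*(m(40, -96) + x(1/240, -618)) = (√(-542 - 99) + 21461)*(4*(-96)² - 37/240) = (√(-641) + 21461)*(4*9216 - 37*1/240) = (I*√641 + 21461)*(36864 - 37/240) = (21461 + I*√641)*(8847323/240) = 189872398903/240 + 8847323*I*√641/240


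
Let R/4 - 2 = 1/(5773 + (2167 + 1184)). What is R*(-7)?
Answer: -127743/2281 ≈ -56.003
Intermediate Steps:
R = 18249/2281 (R = 8 + 4/(5773 + (2167 + 1184)) = 8 + 4/(5773 + 3351) = 8 + 4/9124 = 8 + 4*(1/9124) = 8 + 1/2281 = 18249/2281 ≈ 8.0004)
R*(-7) = (18249/2281)*(-7) = -127743/2281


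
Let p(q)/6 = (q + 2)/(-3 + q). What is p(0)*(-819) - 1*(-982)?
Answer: 4258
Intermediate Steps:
p(q) = 6*(2 + q)/(-3 + q) (p(q) = 6*((q + 2)/(-3 + q)) = 6*((2 + q)/(-3 + q)) = 6*(2 + q)/(-3 + q))
p(0)*(-819) - 1*(-982) = (6*(2 + 0)/(-3 + 0))*(-819) - 1*(-982) = (6*2/(-3))*(-819) + 982 = (6*(-⅓)*2)*(-819) + 982 = -4*(-819) + 982 = 3276 + 982 = 4258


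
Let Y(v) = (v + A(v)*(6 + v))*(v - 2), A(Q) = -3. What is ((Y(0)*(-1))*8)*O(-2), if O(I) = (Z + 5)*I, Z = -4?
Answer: 576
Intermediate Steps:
O(I) = I (O(I) = (-4 + 5)*I = 1*I = I)
Y(v) = (-18 - 2*v)*(-2 + v) (Y(v) = (v - 3*(6 + v))*(v - 2) = (v + (-18 - 3*v))*(-2 + v) = (-18 - 2*v)*(-2 + v))
((Y(0)*(-1))*8)*O(-2) = (((36 - 14*0 - 2*0²)*(-1))*8)*(-2) = (((36 + 0 - 2*0)*(-1))*8)*(-2) = (((36 + 0 + 0)*(-1))*8)*(-2) = ((36*(-1))*8)*(-2) = -36*8*(-2) = -288*(-2) = 576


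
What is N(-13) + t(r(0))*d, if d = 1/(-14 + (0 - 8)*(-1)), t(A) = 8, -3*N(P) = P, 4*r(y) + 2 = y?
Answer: 3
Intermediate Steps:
r(y) = -½ + y/4
N(P) = -P/3
d = -⅙ (d = 1/(-14 - 8*(-1)) = 1/(-14 + 8) = 1/(-6) = -⅙ ≈ -0.16667)
N(-13) + t(r(0))*d = -⅓*(-13) + 8*(-⅙) = 13/3 - 4/3 = 3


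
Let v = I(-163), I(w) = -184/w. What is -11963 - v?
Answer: -1950153/163 ≈ -11964.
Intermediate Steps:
v = 184/163 (v = -184/(-163) = -184*(-1/163) = 184/163 ≈ 1.1288)
-11963 - v = -11963 - 1*184/163 = -11963 - 184/163 = -1950153/163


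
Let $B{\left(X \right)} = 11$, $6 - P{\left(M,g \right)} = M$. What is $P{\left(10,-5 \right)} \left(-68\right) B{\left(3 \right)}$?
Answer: $2992$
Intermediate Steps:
$P{\left(M,g \right)} = 6 - M$
$P{\left(10,-5 \right)} \left(-68\right) B{\left(3 \right)} = \left(6 - 10\right) \left(-68\right) 11 = \left(-4\right) \left(-68\right) 11 = 272 \cdot 11 = 2992$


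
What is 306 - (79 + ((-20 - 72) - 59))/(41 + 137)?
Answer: 27270/89 ≈ 306.40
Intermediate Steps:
306 - (79 + ((-20 - 72) - 59))/(41 + 137) = 306 - (79 + (-92 - 59))/178 = 306 - (79 - 151)/178 = 306 - (-72)/178 = 306 - 1*(-36/89) = 306 + 36/89 = 27270/89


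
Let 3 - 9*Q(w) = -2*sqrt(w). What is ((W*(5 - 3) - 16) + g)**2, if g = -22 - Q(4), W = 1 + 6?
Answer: 49729/81 ≈ 613.94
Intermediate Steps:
W = 7
Q(w) = 1/3 + 2*sqrt(w)/9 (Q(w) = 1/3 - (-2)*sqrt(w)/9 = 1/3 + 2*sqrt(w)/9)
g = -205/9 (g = -22 - (1/3 + 2*sqrt(4)/9) = -22 - (1/3 + (2/9)*2) = -22 - (1/3 + 4/9) = -22 - 1*7/9 = -22 - 7/9 = -205/9 ≈ -22.778)
((W*(5 - 3) - 16) + g)**2 = ((7*(5 - 3) - 16) - 205/9)**2 = ((7*2 - 16) - 205/9)**2 = ((14 - 16) - 205/9)**2 = (-2 - 205/9)**2 = (-223/9)**2 = 49729/81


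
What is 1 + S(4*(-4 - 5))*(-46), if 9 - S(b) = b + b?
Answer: -3725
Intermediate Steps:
S(b) = 9 - 2*b (S(b) = 9 - (b + b) = 9 - 2*b)
1 + S(4*(-4 - 5))*(-46) = 1 + (9 - 8*(-4 - 5))*(-46) = 1 + (9 - 8*(-9))*(-46) = 1 + (9 - 2*(-36))*(-46) = 1 + (9 + 72)*(-46) = 1 + 81*(-46) = 1 - 3726 = -3725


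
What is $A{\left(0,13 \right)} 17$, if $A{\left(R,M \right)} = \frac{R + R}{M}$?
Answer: $0$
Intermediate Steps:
$A{\left(R,M \right)} = \frac{2 R}{M}$
$A{\left(0,13 \right)} 17 = 2 \cdot 0 \cdot \frac{1}{13} \cdot 17 = 0 \cdot 17 = 0$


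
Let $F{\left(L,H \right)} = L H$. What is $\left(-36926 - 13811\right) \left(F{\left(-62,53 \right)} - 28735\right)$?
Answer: $1624649477$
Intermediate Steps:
$F{\left(L,H \right)} = H L$
$\left(-36926 - 13811\right) \left(F{\left(-62,53 \right)} - 28735\right) = \left(-36926 - 13811\right) \left(53 \left(-62\right) - 28735\right) = - 50737 \left(-3286 - 28735\right) = \left(-50737\right) \left(-32021\right) = 1624649477$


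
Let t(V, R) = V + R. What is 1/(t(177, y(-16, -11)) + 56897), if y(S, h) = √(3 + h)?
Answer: 28537/1628720742 - I*√2/1628720742 ≈ 1.7521e-5 - 8.683e-10*I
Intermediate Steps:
t(V, R) = R + V
1/(t(177, y(-16, -11)) + 56897) = 1/((√(3 - 11) + 177) + 56897) = 1/((√(-8) + 177) + 56897) = 1/((2*I*√2 + 177) + 56897) = 1/((177 + 2*I*√2) + 56897) = 1/(57074 + 2*I*√2)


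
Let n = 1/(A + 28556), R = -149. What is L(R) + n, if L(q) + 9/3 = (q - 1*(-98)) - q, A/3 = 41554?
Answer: 14555711/153218 ≈ 95.000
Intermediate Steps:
A = 124662 (A = 3*41554 = 124662)
L(q) = 95 (L(q) = -3 + ((q - 1*(-98)) - q) = -3 + ((q + 98) - q) = -3 + ((98 + q) - q) = -3 + 98 = 95)
n = 1/153218 (n = 1/(124662 + 28556) = 1/153218 ≈ 6.5267e-6)
L(R) + n = 95 + 1/153218 = 14555711/153218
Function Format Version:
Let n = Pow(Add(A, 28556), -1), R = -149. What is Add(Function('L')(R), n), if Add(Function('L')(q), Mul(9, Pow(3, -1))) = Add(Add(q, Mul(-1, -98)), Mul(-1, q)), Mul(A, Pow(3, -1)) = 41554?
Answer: Rational(14555711, 153218) ≈ 95.000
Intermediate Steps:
A = 124662 (A = Mul(3, 41554) = 124662)
Function('L')(q) = 95 (Function('L')(q) = Add(-3, Add(Add(q, Mul(-1, -98)), Mul(-1, q))) = Add(-3, Add(Add(q, 98), Mul(-1, q))) = Add(-3, Add(Add(98, q), Mul(-1, q))) = Add(-3, 98) = 95)
n = Rational(1, 153218) (n = Pow(Add(124662, 28556), -1) = Pow(153218, -1) = Rational(1, 153218) ≈ 6.5267e-6)
Add(Function('L')(R), n) = Add(95, Rational(1, 153218)) = Rational(14555711, 153218)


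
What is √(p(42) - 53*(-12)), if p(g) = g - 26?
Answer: 2*√163 ≈ 25.534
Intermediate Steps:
p(g) = -26 + g
√(p(42) - 53*(-12)) = √((-26 + 42) - 53*(-12)) = √(16 + 636) = √652 = 2*√163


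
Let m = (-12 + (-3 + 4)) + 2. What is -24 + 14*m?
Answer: -150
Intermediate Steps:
m = -9 (m = (-12 + 1) + 2 = -11 + 2 = -9)
-24 + 14*m = -24 + 14*(-9) = -24 - 126 = -150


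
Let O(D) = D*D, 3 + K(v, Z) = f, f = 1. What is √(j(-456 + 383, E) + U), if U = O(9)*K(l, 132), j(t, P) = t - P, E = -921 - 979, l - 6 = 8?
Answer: 3*√185 ≈ 40.804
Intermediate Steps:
l = 14 (l = 6 + 8 = 14)
E = -1900
K(v, Z) = -2 (K(v, Z) = -3 + 1 = -2)
O(D) = D²
U = -162 (U = 9²*(-2) = 81*(-2) = -162)
√(j(-456 + 383, E) + U) = √(((-456 + 383) - 1*(-1900)) - 162) = √((-73 + 1900) - 162) = √(1827 - 162) = √1665 = 3*√185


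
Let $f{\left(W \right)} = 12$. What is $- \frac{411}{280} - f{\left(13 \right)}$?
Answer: $- \frac{3771}{280} \approx -13.468$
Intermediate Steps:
$- \frac{411}{280} - f{\left(13 \right)} = - \frac{411}{280} - 12 = - \frac{3771}{280}$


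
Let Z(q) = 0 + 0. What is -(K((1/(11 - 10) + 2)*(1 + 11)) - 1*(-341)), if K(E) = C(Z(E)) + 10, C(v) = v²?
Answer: -351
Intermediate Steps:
Z(q) = 0
K(E) = 10 (K(E) = 0² + 10 = 0 + 10 = 10)
-(K((1/(11 - 10) + 2)*(1 + 11)) - 1*(-341)) = -(10 - 1*(-341)) = -(10 + 341) = -1*351 = -351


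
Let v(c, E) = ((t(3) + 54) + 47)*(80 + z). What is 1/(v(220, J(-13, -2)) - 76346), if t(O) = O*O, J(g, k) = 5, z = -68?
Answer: -1/75026 ≈ -1.3329e-5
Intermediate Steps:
t(O) = O²
v(c, E) = 1320 (v(c, E) = ((3² + 54) + 47)*(80 - 68) = ((9 + 54) + 47)*12 = (63 + 47)*12 = 110*12 = 1320)
1/(v(220, J(-13, -2)) - 76346) = 1/(1320 - 76346) = 1/(-75026) = -1/75026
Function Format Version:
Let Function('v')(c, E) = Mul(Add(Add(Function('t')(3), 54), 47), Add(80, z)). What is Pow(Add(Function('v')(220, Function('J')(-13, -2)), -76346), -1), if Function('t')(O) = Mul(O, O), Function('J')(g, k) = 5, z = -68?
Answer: Rational(-1, 75026) ≈ -1.3329e-5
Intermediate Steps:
Function('t')(O) = Pow(O, 2)
Function('v')(c, E) = 1320 (Function('v')(c, E) = Mul(Add(Add(Pow(3, 2), 54), 47), Add(80, -68)) = Mul(Add(Add(9, 54), 47), 12) = Mul(Add(63, 47), 12) = Mul(110, 12) = 1320)
Pow(Add(Function('v')(220, Function('J')(-13, -2)), -76346), -1) = Pow(Add(1320, -76346), -1) = Pow(-75026, -1) = Rational(-1, 75026)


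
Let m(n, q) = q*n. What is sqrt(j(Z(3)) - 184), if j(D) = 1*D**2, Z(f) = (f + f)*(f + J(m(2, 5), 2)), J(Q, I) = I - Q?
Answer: 2*sqrt(179) ≈ 26.758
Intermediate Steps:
m(n, q) = n*q
Z(f) = 2*f*(-8 + f) (Z(f) = (f + f)*(f + (2 - 2*5)) = (2*f)*(f + (2 - 1*10)) = (2*f)*(f + (2 - 10)) = (2*f)*(f - 8) = (2*f)*(-8 + f) = 2*f*(-8 + f))
j(D) = D**2
sqrt(j(Z(3)) - 184) = sqrt((2*3*(-8 + 3))**2 - 184) = sqrt((2*3*(-5))**2 - 184) = sqrt((-30)**2 - 184) = sqrt(900 - 184) = sqrt(716) = 2*sqrt(179)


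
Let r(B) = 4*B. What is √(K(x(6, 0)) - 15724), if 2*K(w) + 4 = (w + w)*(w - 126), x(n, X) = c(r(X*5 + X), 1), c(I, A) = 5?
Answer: I*√16331 ≈ 127.79*I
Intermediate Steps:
x(n, X) = 5
K(w) = -2 + w*(-126 + w) (K(w) = -2 + ((w + w)*(w - 126))/2 = -2 + ((2*w)*(-126 + w))/2 = -2 + (2*w*(-126 + w))/2 = -2 + w*(-126 + w))
√(K(x(6, 0)) - 15724) = √((-2 + 5² - 126*5) - 15724) = √((-2 + 25 - 630) - 15724) = √(-607 - 15724) = √(-16331) = I*√16331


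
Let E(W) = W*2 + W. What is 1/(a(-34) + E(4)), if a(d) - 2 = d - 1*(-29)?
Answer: ⅑ ≈ 0.11111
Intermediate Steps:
E(W) = 3*W (E(W) = 2*W + W = 3*W)
a(d) = 31 + d (a(d) = 2 + (d - 1*(-29)) = 2 + (d + 29) = 2 + (29 + d) = 31 + d)
1/(a(-34) + E(4)) = 1/((31 - 34) + 3*4) = 1/(-3 + 12) = 1/9 = ⅑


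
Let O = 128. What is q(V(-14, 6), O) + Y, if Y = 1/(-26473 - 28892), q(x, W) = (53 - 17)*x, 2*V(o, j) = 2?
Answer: 1993139/55365 ≈ 36.000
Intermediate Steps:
V(o, j) = 1 (V(o, j) = (½)*2 = 1)
q(x, W) = 36*x
Y = -1/55365 (Y = 1/(-55365) = -1/55365 ≈ -1.8062e-5)
q(V(-14, 6), O) + Y = 36*1 - 1/55365 = 36 - 1/55365 = 1993139/55365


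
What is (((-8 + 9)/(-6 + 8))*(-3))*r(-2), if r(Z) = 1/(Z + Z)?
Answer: 3/8 ≈ 0.37500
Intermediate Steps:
r(Z) = 1/(2*Z)
(((-8 + 9)/(-6 + 8))*(-3))*r(-2) = (((-8 + 9)/(-6 + 8))*(-3))*((½)/(-2)) = ((1/2)*(-3))*((½)*(-½)) = ((1*(½))*(-3))*(-¼) = ((½)*(-3))*(-¼) = -3/2*(-¼) = 3/8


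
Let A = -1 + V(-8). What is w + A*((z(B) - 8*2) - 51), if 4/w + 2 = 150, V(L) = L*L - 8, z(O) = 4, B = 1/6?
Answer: -128204/37 ≈ -3465.0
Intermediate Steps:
B = 1/6 ≈ 0.16667
V(L) = -8 + L**2 (V(L) = L**2 - 8 = -8 + L**2)
w = 1/37 (w = 4/(-2 + 150) = 4/148 = 4*(1/148) = 1/37 ≈ 0.027027)
A = 55 (A = -1 + (-8 + (-8)**2) = -1 + (-8 + 64) = -1 + 56 = 55)
w + A*((z(B) - 8*2) - 51) = 1/37 + 55*((4 - 8*2) - 51) = 1/37 + 55*((4 - 16) - 51) = 1/37 + 55*(-12 - 51) = 1/37 + 55*(-63) = 1/37 - 3465 = -128204/37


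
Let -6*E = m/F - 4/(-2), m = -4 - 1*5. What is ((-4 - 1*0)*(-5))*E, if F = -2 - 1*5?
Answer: -230/21 ≈ -10.952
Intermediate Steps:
F = -7 (F = -2 - 5 = -7)
m = -9 (m = -4 - 5 = -9)
E = -23/42 (E = -(-9/(-7) - 4/(-2))/6 = -(-9*(-1/7) - 4*(-1/2))/6 = -(9/7 + 2)/6 = -1/6*23/7 = -23/42 ≈ -0.54762)
((-4 - 1*0)*(-5))*E = ((-4 - 1*0)*(-5))*(-23/42) = ((-4 + 0)*(-5))*(-23/42) = -4*(-5)*(-23/42) = 20*(-23/42) = -230/21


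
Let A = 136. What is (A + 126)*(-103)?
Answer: -26986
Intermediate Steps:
(A + 126)*(-103) = (136 + 126)*(-103) = 262*(-103) = -26986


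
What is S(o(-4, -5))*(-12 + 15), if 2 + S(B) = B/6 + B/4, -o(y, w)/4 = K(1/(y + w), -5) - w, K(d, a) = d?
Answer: -274/9 ≈ -30.444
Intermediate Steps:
o(y, w) = -4/(w + y) + 4*w (o(y, w) = -4*(1/(y + w) - w) = -4*(1/(w + y) - w) = -4/(w + y) + 4*w)
S(B) = -2 + 5*B/12 (S(B) = -2 + (B/6 + B/4) = -2 + 5*B/12)
S(o(-4, -5))*(-12 + 15) = (-2 + 5*(4*(-1 - 5*(-5 - 4))/(-5 - 4))/12)*(-12 + 15) = (-2 + 5*(4*(-1 - 5*(-9))/(-9))/12)*3 = (-2 + 5*(4*(-⅑)*(-1 + 45))/12)*3 = (-2 + 5*(4*(-⅑)*44)/12)*3 = (-2 + (5/12)*(-176/9))*3 = (-2 - 220/27)*3 = -274/27*3 = -274/9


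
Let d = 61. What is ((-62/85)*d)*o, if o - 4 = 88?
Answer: -347944/85 ≈ -4093.5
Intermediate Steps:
o = 92 (o = 4 + 88 = 92)
((-62/85)*d)*o = (-62/85*61)*92 = (-62*1/85*61)*92 = -62/85*61*92 = -3782/85*92 = -347944/85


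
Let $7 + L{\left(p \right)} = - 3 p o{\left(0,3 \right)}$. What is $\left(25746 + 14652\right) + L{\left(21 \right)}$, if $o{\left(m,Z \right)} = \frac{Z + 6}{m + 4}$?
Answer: $\frac{160997}{4} \approx 40249.0$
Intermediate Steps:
$o{\left(m,Z \right)} = \frac{6 + Z}{4 + m}$
$L{\left(p \right)} = -7 - \frac{27 p}{4}$ ($L{\left(p \right)} = -7 + - 3 p \frac{6 + 3}{4 + 0} = -7 + - 3 p \frac{1}{4} \cdot 9 = -7 + - 3 p \frac{9}{4} = -7 - \frac{27 p}{4}$)
$\left(25746 + 14652\right) + L{\left(21 \right)} = \left(25746 + 14652\right) - \frac{595}{4} = 40398 - \frac{595}{4} = \frac{160997}{4}$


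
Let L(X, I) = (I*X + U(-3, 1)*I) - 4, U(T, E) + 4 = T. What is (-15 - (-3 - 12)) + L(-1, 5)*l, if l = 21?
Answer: -924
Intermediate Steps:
U(T, E) = -4 + T
L(X, I) = -4 - 7*I + I*X (L(X, I) = (I*X + (-4 - 3)*I) - 4 = (I*X - 7*I) - 4 = (-7*I + I*X) - 4 = -4 - 7*I + I*X)
(-15 - (-3 - 12)) + L(-1, 5)*l = (-15 - (-3 - 12)) + (-4 - 7*5 + 5*(-1))*21 = (-15 - 1*(-15)) + (-4 - 35 - 5)*21 = (-15 + 15) - 44*21 = 0 - 924 = -924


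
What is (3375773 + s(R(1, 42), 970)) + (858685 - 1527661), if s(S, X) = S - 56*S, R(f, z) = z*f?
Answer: 2704487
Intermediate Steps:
R(f, z) = f*z
s(S, X) = -55*S
(3375773 + s(R(1, 42), 970)) + (858685 - 1527661) = (3375773 - 55*42) + (858685 - 1527661) = (3375773 - 55*42) - 668976 = (3375773 - 2310) - 668976 = 3373463 - 668976 = 2704487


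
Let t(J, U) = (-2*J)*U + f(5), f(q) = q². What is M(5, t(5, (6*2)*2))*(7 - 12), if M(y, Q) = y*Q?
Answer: 5375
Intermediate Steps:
t(J, U) = 25 - 2*J*U (t(J, U) = (-2*J)*U + 5² = -2*J*U + 25 = 25 - 2*J*U)
M(y, Q) = Q*y
M(5, t(5, (6*2)*2))*(7 - 12) = ((25 - 2*5*(6*2)*2)*5)*(7 - 12) = ((25 - 2*5*12*2)*5)*(-5) = ((25 - 2*5*24)*5)*(-5) = ((25 - 240)*5)*(-5) = -215*5*(-5) = -1075*(-5) = 5375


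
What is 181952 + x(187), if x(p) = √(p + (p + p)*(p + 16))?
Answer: 181952 + 11*√629 ≈ 1.8223e+5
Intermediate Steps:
x(p) = √(p + 2*p*(16 + p)) (x(p) = √(p + (2*p)*(16 + p)) = √(p + 2*p*(16 + p)))
181952 + x(187) = 181952 + √(187*(33 + 2*187)) = 181952 + √(187*(33 + 374)) = 181952 + √(187*407) = 181952 + √76109 = 181952 + 11*√629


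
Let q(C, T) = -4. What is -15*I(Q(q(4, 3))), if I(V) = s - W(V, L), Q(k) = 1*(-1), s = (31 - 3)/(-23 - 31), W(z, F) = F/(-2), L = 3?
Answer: -265/18 ≈ -14.722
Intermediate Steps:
W(z, F) = -F/2 (W(z, F) = F*(-1/2) = -F/2)
s = -14/27 (s = 28/(-54) = 28*(-1/54) = -14/27 ≈ -0.51852)
Q(k) = -1
I(V) = 53/54 (I(V) = -14/27 - (-1)*3/2 = -14/27 - 1*(-3/2) = -14/27 + 3/2 = 53/54)
-15*I(Q(q(4, 3))) = -15*53/54 = -265/18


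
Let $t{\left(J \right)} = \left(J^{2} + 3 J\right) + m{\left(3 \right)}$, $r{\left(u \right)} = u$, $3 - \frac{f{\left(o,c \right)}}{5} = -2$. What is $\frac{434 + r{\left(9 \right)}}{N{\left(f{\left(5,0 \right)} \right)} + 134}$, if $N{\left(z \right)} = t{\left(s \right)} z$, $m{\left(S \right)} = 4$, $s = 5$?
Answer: $\frac{443}{1234} \approx 0.35899$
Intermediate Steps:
$f{\left(o,c \right)} = 25$ ($f{\left(o,c \right)} = 15 - -10 = 15 + 10 = 25$)
$t{\left(J \right)} = 4 + J^{2} + 3 J$ ($t{\left(J \right)} = \left(J^{2} + 3 J\right) + 4 = 4 + J^{2} + 3 J$)
$N{\left(z \right)} = 44 z$ ($N{\left(z \right)} = \left(4 + 5^{2} + 3 \cdot 5\right) z = \left(4 + 25 + 15\right) z = 44 z$)
$\frac{434 + r{\left(9 \right)}}{N{\left(f{\left(5,0 \right)} \right)} + 134} = \frac{434 + 9}{44 \cdot 25 + 134} = \frac{443}{1100 + 134} = \frac{443}{1234}$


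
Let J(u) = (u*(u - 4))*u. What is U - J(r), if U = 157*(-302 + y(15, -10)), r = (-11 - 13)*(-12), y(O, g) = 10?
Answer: -23601940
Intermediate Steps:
r = 288 (r = -24*(-12) = 288)
J(u) = u**2*(-4 + u) (J(u) = (u*(-4 + u))*u = u**2*(-4 + u))
U = -45844 (U = 157*(-302 + 10) = 157*(-292) = -45844)
U - J(r) = -45844 - 288**2*(-4 + 288) = -45844 - 82944*284 = -45844 - 1*23556096 = -45844 - 23556096 = -23601940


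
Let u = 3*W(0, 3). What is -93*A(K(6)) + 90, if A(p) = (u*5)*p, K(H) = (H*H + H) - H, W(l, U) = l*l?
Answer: 90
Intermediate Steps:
W(l, U) = l²
u = 0 (u = 3*0² = 3*0 = 0)
K(H) = H² (K(H) = (H² + H) - H = (H + H²) - H = H²)
A(p) = 0 (A(p) = (0*5)*p = 0*p = 0)
-93*A(K(6)) + 90 = -93*0 + 90 = 0 + 90 = 90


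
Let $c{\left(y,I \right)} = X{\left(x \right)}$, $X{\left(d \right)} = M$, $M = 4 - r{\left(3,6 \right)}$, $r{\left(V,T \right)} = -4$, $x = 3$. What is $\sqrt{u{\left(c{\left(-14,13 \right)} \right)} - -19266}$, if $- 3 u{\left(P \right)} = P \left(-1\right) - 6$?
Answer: $\frac{2 \sqrt{43359}}{3} \approx 138.82$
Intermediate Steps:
$M = 8$ ($M = 4 - -4 = 4 + 4 = 8$)
$X{\left(d \right)} = 8$
$c{\left(y,I \right)} = 8$
$u{\left(P \right)} = 2 + \frac{P}{3}$ ($u{\left(P \right)} = - \frac{P \left(-1\right) - 6}{3} = - \frac{- P - 6}{3} = - \frac{-6 - P}{3} = 2 + \frac{P}{3}$)
$\sqrt{u{\left(c{\left(-14,13 \right)} \right)} - -19266} = \sqrt{\left(2 + \frac{1}{3} \cdot 8\right) - -19266} = \sqrt{\left(2 + \frac{8}{3}\right) + 19266} = \sqrt{\frac{14}{3} + 19266} = \sqrt{\frac{57812}{3}} = \frac{2 \sqrt{43359}}{3}$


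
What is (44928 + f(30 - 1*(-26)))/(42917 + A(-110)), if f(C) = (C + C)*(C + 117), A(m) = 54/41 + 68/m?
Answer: 145005520/96779411 ≈ 1.4983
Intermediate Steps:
A(m) = 54/41 + 68/m (A(m) = 54*(1/41) + 68/m = 54/41 + 68/m)
f(C) = 2*C*(117 + C) (f(C) = (2*C)*(117 + C) = 2*C*(117 + C))
(44928 + f(30 - 1*(-26)))/(42917 + A(-110)) = (44928 + 2*(30 - 1*(-26))*(117 + (30 - 1*(-26))))/(42917 + (54/41 + 68/(-110))) = (44928 + 2*(30 + 26)*(117 + (30 + 26)))/(42917 + (54/41 + 68*(-1/110))) = (44928 + 2*56*(117 + 56))/(42917 + (54/41 - 34/55)) = (44928 + 2*56*173)/(42917 + 1576/2255) = (44928 + 19376)/(96779411/2255) = 64304*(2255/96779411) = 145005520/96779411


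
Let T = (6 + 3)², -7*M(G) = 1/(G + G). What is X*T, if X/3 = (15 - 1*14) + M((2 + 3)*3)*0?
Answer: 243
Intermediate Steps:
M(G) = -1/(14*G) (M(G) = -1/(7*(G + G)) = -1/(2*G)/7 = -1/(14*G))
X = 3 (X = 3*((15 - 1*14) - 1/(3*(2 + 3))/14*0) = 3*((15 - 14) - 1/(14*(5*3))*0) = 3*(1 - 1/14/15*0) = 3*(1 - 1/14*1/15*0) = 3*(1 - 1/210*0) = 3*(1 + 0) = 3*1 = 3)
T = 81 (T = 9² = 81)
X*T = 3*81 = 243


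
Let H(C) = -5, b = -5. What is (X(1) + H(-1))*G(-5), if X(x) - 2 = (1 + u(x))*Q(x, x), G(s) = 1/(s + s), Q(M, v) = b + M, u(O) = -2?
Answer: -⅒ ≈ -0.10000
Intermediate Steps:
Q(M, v) = -5 + M
G(s) = 1/(2*s)
X(x) = 7 - x (X(x) = 2 + (1 - 2)*(-5 + x) = 2 - (-5 + x) = 2 + (5 - x) = 7 - x)
(X(1) + H(-1))*G(-5) = ((7 - 1*1) - 5)*((½)/(-5)) = ((7 - 1) - 5)*((½)*(-⅕)) = (6 - 5)*(-⅒) = 1*(-⅒) = -⅒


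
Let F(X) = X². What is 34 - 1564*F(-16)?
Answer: -400350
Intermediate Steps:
34 - 1564*F(-16) = 34 - 1564*(-16)² = 34 - 1564*256 = 34 - 400384 = -400350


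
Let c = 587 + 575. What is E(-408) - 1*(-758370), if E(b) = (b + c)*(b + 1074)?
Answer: 1260534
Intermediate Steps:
c = 1162
E(b) = (1074 + b)*(1162 + b) (E(b) = (b + 1162)*(b + 1074) = (1162 + b)*(1074 + b) = (1074 + b)*(1162 + b))
E(-408) - 1*(-758370) = (1247988 + (-408)² + 2236*(-408)) - 1*(-758370) = (1247988 + 166464 - 912288) + 758370 = 502164 + 758370 = 1260534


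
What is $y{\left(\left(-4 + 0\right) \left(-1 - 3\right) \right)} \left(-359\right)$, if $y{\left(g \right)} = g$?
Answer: $-5744$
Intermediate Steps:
$y{\left(\left(-4 + 0\right) \left(-1 - 3\right) \right)} \left(-359\right) = \left(-4 + 0\right) \left(-1 - 3\right) \left(-359\right) = \left(-4\right) \left(-4\right) \left(-359\right) = 16 \left(-359\right) = -5744$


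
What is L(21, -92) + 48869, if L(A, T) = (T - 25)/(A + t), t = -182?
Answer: 7868026/161 ≈ 48870.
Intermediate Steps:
L(A, T) = (-25 + T)/(-182 + A) (L(A, T) = (T - 25)/(A - 182) = (-25 + T)/(-182 + A))
L(21, -92) + 48869 = (-25 - 92)/(-182 + 21) + 48869 = -117/(-161) + 48869 = -1/161*(-117) + 48869 = 117/161 + 48869 = 7868026/161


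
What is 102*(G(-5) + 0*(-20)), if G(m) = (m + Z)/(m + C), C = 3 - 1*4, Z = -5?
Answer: 170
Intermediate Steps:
C = -1 (C = 3 - 4 = -1)
G(m) = (-5 + m)/(-1 + m) (G(m) = (m - 5)/(m - 1) = (-5 + m)/(-1 + m))
102*(G(-5) + 0*(-20)) = 102*((-5 - 5)/(-1 - 5) + 0*(-20)) = 102*(-10/(-6) + 0) = 102*(-⅙*(-10) + 0) = 102*(5/3 + 0) = 102*(5/3) = 170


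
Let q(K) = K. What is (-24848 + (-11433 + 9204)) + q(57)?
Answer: -27020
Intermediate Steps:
(-24848 + (-11433 + 9204)) + q(57) = (-24848 + (-11433 + 9204)) + 57 = (-24848 - 2229) + 57 = -27077 + 57 = -27020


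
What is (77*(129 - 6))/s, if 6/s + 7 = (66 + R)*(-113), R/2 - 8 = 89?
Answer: -92774759/2 ≈ -4.6387e+7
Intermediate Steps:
R = 194 (R = 16 + 2*89 = 16 + 178 = 194)
s = -6/29387 (s = 6/(-7 + (66 + 194)*(-113)) = 6/(-7 + 260*(-113)) = 6/(-7 - 29380) = 6/(-29387) = 6*(-1/29387) = -6/29387 ≈ -0.00020417)
(77*(129 - 6))/s = (77*(129 - 6))/(-6/29387) = (77*123)*(-29387/6) = 9471*(-29387/6) = -92774759/2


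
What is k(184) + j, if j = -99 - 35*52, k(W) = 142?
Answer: -1777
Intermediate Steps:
j = -1919 (j = -99 - 1820 = -1919)
k(184) + j = 142 - 1919 = -1777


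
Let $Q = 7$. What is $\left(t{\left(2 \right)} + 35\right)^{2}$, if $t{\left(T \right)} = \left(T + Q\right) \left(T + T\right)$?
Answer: $5041$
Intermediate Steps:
$t{\left(T \right)} = 2 T \left(7 + T\right)$ ($t{\left(T \right)} = \left(T + 7\right) \left(T + T\right) = \left(7 + T\right) 2 T = 2 T \left(7 + T\right)$)
$\left(t{\left(2 \right)} + 35\right)^{2} = \left(2 \cdot 2 \left(7 + 2\right) + 35\right)^{2} = \left(2 \cdot 2 \cdot 9 + 35\right)^{2} = \left(36 + 35\right)^{2} = 71^{2} = 5041$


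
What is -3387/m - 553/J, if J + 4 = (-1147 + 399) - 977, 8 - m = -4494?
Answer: -480931/1111994 ≈ -0.43249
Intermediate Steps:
m = 4502 (m = 8 - 1*(-4494) = 8 + 4494 = 4502)
J = -1729 (J = -4 + ((-1147 + 399) - 977) = -4 + (-748 - 977) = -4 - 1725 = -1729)
-3387/m - 553/J = -3387/4502 - 553/(-1729) = -3387*1/4502 - 553*(-1/1729) = -3387/4502 + 79/247 = -480931/1111994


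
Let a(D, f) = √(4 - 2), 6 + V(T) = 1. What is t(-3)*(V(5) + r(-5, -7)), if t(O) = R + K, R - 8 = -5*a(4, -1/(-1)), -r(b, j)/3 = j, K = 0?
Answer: 128 - 80*√2 ≈ 14.863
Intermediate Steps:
V(T) = -5 (V(T) = -6 + 1 = -5)
r(b, j) = -3*j
a(D, f) = √2
R = 8 - 5*√2 ≈ 0.92893
t(O) = 8 - 5*√2 (t(O) = (8 - 5*√2) + 0 = 8 - 5*√2)
t(-3)*(V(5) + r(-5, -7)) = (8 - 5*√2)*(-5 - 3*(-7)) = (8 - 5*√2)*(-5 + 21) = (8 - 5*√2)*16 = 128 - 80*√2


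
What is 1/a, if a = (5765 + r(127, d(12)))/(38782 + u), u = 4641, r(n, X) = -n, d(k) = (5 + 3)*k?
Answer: 43423/5638 ≈ 7.7018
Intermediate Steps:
d(k) = 8*k
a = 5638/43423 (a = (5765 - 1*127)/(38782 + 4641) = (5765 - 127)/43423 = 5638*(1/43423) = 5638/43423 ≈ 0.12984)
1/a = 1/(5638/43423) = 43423/5638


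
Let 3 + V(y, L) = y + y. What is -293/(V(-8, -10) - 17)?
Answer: 293/36 ≈ 8.1389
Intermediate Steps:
V(y, L) = -3 + 2*y (V(y, L) = -3 + (y + y) = -3 + 2*y)
-293/(V(-8, -10) - 17) = -293/((-3 + 2*(-8)) - 17) = -293/((-3 - 16) - 17) = -293/(-19 - 17) = -293/(-36) = -293*(-1/36) = 293/36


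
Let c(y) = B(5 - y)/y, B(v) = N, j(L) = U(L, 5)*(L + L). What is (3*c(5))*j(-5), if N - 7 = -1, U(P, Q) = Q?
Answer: -180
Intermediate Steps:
j(L) = 10*L (j(L) = 5*(L + L) = 5*(2*L) = 10*L)
N = 6 (N = 7 - 1 = 6)
B(v) = 6
c(y) = 6/y
(3*c(5))*j(-5) = (3*(6/5))*(10*(-5)) = (3*(6*(⅕)))*(-50) = (3*(6/5))*(-50) = (18/5)*(-50) = -180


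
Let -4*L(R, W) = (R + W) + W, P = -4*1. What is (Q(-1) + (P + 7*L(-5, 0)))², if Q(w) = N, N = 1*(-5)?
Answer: 1/16 ≈ 0.062500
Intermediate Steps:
P = -4
L(R, W) = -W/2 - R/4 (L(R, W) = -((R + W) + W)/4 = -(R + 2*W)/4 = -W/2 - R/4)
N = -5
Q(w) = -5
(Q(-1) + (P + 7*L(-5, 0)))² = (-5 + (-4 + 7*(-½*0 - ¼*(-5))))² = (-5 + (-4 + 7*(0 + 5/4)))² = (-5 + (-4 + 7*(5/4)))² = (-5 + (-4 + 35/4))² = (-5 + 19/4)² = (-¼)² = 1/16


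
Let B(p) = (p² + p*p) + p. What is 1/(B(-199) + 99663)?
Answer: 1/178666 ≈ 5.5970e-6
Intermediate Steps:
B(p) = p + 2*p² (B(p) = (p² + p²) + p = 2*p² + p = p + 2*p²)
1/(B(-199) + 99663) = 1/(-199*(1 + 2*(-199)) + 99663) = 1/(-199*(1 - 398) + 99663) = 1/(-199*(-397) + 99663) = 1/(79003 + 99663) = 1/178666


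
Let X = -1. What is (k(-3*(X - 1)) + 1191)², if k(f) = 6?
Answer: 1432809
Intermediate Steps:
(k(-3*(X - 1)) + 1191)² = (6 + 1191)² = 1197² = 1432809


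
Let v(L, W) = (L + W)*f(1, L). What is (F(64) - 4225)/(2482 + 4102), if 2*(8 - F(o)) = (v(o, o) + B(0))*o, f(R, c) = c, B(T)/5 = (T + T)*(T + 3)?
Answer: -266361/6584 ≈ -40.456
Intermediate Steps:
B(T) = 10*T*(3 + T) (B(T) = 5*((T + T)*(T + 3)) = 5*((2*T)*(3 + T)) = 5*(2*T*(3 + T)) = 10*T*(3 + T))
v(L, W) = L*(L + W) (v(L, W) = (L + W)*L = L*(L + W))
F(o) = 8 - o³ (F(o) = 8 - (o*(o + o) + 10*0*(3 + 0))*o/2 = 8 - (o*(2*o) + 10*0*3)*o/2 = 8 - (2*o² + 0)*o/2 = 8 - 2*o²*o/2 = 8 - o³)
(F(64) - 4225)/(2482 + 4102) = ((8 - 1*64³) - 4225)/(2482 + 4102) = ((8 - 1*262144) - 4225)/6584 = ((8 - 262144) - 4225)*(1/6584) = (-262136 - 4225)*(1/6584) = -266361*1/6584 = -266361/6584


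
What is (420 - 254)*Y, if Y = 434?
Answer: 72044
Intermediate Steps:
(420 - 254)*Y = (420 - 254)*434 = 166*434 = 72044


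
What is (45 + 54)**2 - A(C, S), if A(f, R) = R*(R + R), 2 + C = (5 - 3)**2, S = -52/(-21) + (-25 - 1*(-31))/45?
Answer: 107905873/11025 ≈ 9787.4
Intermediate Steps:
S = 274/105 (S = -52*(-1/21) + (-25 + 31)*(1/45) = 52/21 + 6*(1/45) = 52/21 + 2/15 = 274/105 ≈ 2.6095)
C = 2 (C = -2 + (5 - 3)**2 = -2 + 2**2 = -2 + 4 = 2)
A(f, R) = 2*R**2 (A(f, R) = R*(2*R) = 2*R**2)
(45 + 54)**2 - A(C, S) = (45 + 54)**2 - 2*(274/105)**2 = 99**2 - 2*75076/11025 = 9801 - 1*150152/11025 = 9801 - 150152/11025 = 107905873/11025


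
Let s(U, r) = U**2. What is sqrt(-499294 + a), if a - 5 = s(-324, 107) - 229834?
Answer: I*sqrt(624147) ≈ 790.03*I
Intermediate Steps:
a = -124853 (a = 5 + ((-324)**2 - 229834) = 5 + (104976 - 229834) = 5 - 124858 = -124853)
sqrt(-499294 + a) = sqrt(-499294 - 124853) = sqrt(-624147) = I*sqrt(624147)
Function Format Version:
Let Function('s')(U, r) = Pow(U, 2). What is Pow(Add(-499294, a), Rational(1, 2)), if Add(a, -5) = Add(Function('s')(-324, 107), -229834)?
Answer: Mul(I, Pow(624147, Rational(1, 2))) ≈ Mul(790.03, I)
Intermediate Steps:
a = -124853 (a = Add(5, Add(Pow(-324, 2), -229834)) = Add(5, Add(104976, -229834)) = Add(5, -124858) = -124853)
Pow(Add(-499294, a), Rational(1, 2)) = Pow(Add(-499294, -124853), Rational(1, 2)) = Pow(-624147, Rational(1, 2)) = Mul(I, Pow(624147, Rational(1, 2)))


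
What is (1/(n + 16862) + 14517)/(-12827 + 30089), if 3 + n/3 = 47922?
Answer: 8509876/10118997 ≈ 0.84098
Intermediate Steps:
n = 143757 (n = -9 + 3*47922 = -9 + 143766 = 143757)
(1/(n + 16862) + 14517)/(-12827 + 30089) = (1/(143757 + 16862) + 14517)/(-12827 + 30089) = (1/160619 + 14517)/17262 = (1/160619 + 14517)*(1/17262) = (2331706024/160619)*(1/17262) = 8509876/10118997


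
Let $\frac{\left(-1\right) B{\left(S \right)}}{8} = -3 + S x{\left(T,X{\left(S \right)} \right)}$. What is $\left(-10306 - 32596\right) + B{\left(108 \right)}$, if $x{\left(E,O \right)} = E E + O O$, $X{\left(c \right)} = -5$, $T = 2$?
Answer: $-67934$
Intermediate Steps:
$x{\left(E,O \right)} = E^{2} + O^{2}$
$B{\left(S \right)} = 24 - 232 S$ ($B{\left(S \right)} = - 8 \left(-3 + S \left(2^{2} + \left(-5\right)^{2}\right)\right) = - 8 \left(-3 + S \left(4 + 25\right)\right) = - 8 \left(-3 + S 29\right) = - 8 \left(-3 + 29 S\right) = 24 - 232 S$)
$\left(-10306 - 32596\right) + B{\left(108 \right)} = \left(-10306 - 32596\right) + \left(24 - 25056\right) = -42902 + \left(24 - 25056\right) = -42902 - 25032 = -67934$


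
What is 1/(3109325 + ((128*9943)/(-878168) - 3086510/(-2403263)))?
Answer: 263808582773/820266578109643291 ≈ 3.2161e-7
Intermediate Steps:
1/(3109325 + ((128*9943)/(-878168) - 3086510/(-2403263))) = 1/(3109325 + (1272704*(-1/878168) - 3086510*(-1/2403263))) = 1/(3109325 + (-159088/109771 + 3086510/2403263)) = 1/(3109325 - 43521014934/263808582773) = 1/(820266578109643291/263808582773) = 263808582773/820266578109643291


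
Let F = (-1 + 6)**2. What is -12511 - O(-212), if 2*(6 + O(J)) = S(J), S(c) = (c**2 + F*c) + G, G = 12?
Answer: -32333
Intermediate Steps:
F = 25 (F = 5**2 = 25)
S(c) = 12 + c**2 + 25*c (S(c) = (c**2 + 25*c) + 12 = 12 + c**2 + 25*c)
O(J) = J**2/2 + 25*J/2 (O(J) = -6 + (12 + J**2 + 25*J)/2 = -6 + (6 + J**2/2 + 25*J/2) = J**2/2 + 25*J/2)
-12511 - O(-212) = -12511 - (-212)*(25 - 212)/2 = -12511 - (-212)*(-187)/2 = -12511 - 1*19822 = -12511 - 19822 = -32333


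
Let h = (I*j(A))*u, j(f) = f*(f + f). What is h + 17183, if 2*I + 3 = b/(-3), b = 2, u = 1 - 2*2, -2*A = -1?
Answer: 68743/4 ≈ 17186.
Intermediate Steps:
A = ½ (A = -½*(-1) = ½ ≈ 0.50000)
u = -3 (u = 1 - 4 = -3)
I = -11/6 (I = -3/2 + (2/(-3))/2 = -3/2 + (2*(-⅓))/2 = -3/2 + (½)*(-⅔) = -3/2 - ⅓ = -11/6 ≈ -1.8333)
j(f) = 2*f² (j(f) = f*(2*f) = 2*f²)
h = 11/4 (h = -11*(½)²/3*(-3) = -11/(3*4)*(-3) = -11/6*½*(-3) = -11/12*(-3) = 11/4 ≈ 2.7500)
h + 17183 = 11/4 + 17183 = 68743/4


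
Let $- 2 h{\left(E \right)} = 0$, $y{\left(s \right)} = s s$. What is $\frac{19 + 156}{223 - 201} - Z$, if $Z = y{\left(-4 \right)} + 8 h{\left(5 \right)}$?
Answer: $- \frac{177}{22} \approx -8.0455$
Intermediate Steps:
$y{\left(s \right)} = s^{2}$
$h{\left(E \right)} = 0$ ($h{\left(E \right)} = \left(- \frac{1}{2}\right) 0 = 0$)
$Z = 16$ ($Z = \left(-4\right)^{2} + 8 \cdot 0 = 16 + 0 = 16$)
$\frac{19 + 156}{223 - 201} - Z = \frac{19 + 156}{223 - 201} - 16 = \frac{175}{22} - 16 = - \frac{177}{22}$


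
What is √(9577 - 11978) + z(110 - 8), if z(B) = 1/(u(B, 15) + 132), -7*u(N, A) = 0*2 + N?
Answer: 7/822 + 49*I ≈ 0.0085158 + 49.0*I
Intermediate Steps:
u(N, A) = -N/7 (u(N, A) = -(0*2 + N)/7 = -(0 + N)/7 = -N/7)
z(B) = 1/(132 - B/7) (z(B) = 1/(-B/7 + 132) = 1/(132 - B/7))
√(9577 - 11978) + z(110 - 8) = √(9577 - 11978) - 7/(-924 + (110 - 8)) = √(-2401) - 7/(-924 + 102) = 49*I - 7/(-822) = 49*I - 7*(-1/822) = 49*I + 7/822 = 7/822 + 49*I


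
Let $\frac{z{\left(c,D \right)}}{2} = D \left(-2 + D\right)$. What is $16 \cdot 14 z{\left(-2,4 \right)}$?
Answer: $3584$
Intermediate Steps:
$z{\left(c,D \right)} = 2 D \left(-2 + D\right)$
$16 \cdot 14 z{\left(-2,4 \right)} = 16 \cdot 14 \cdot 2 \cdot 4 \left(-2 + 4\right) = 224 \cdot 2 \cdot 4 \cdot 2 = 224 \cdot 16 = 3584$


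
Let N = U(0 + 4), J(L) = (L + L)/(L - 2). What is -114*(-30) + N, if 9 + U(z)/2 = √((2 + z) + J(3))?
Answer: 3402 + 4*√3 ≈ 3408.9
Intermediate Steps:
J(L) = 2*L/(-2 + L) (J(L) = (2*L)/(-2 + L) = 2*L/(-2 + L))
U(z) = -18 + 2*√(8 + z) (U(z) = -18 + 2*√((2 + z) + 2*3/(-2 + 3)) = -18 + 2*√((2 + z) + 2*3/1) = -18 + 2*√((2 + z) + 2*3*1) = -18 + 2*√((2 + z) + 6) = -18 + 2*√(8 + z))
N = -18 + 4*√3 (N = -18 + 2*√(8 + (0 + 4)) = -18 + 2*√(8 + 4) = -18 + 2*√12 = -18 + 2*(2*√3) = -18 + 4*√3 ≈ -11.072)
-114*(-30) + N = -114*(-30) + (-18 + 4*√3) = 3420 + (-18 + 4*√3) = 3402 + 4*√3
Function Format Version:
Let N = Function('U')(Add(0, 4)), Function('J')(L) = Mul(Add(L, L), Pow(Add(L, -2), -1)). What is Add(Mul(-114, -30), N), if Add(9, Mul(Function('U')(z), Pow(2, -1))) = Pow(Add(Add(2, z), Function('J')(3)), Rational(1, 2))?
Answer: Add(3402, Mul(4, Pow(3, Rational(1, 2)))) ≈ 3408.9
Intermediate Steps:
Function('J')(L) = Mul(2, L, Pow(Add(-2, L), -1)) (Function('J')(L) = Mul(Mul(2, L), Pow(Add(-2, L), -1)) = Mul(2, L, Pow(Add(-2, L), -1)))
Function('U')(z) = Add(-18, Mul(2, Pow(Add(8, z), Rational(1, 2)))) (Function('U')(z) = Add(-18, Mul(2, Pow(Add(Add(2, z), Mul(2, 3, Pow(Add(-2, 3), -1))), Rational(1, 2)))) = Add(-18, Mul(2, Pow(Add(Add(2, z), Mul(2, 3, Pow(1, -1))), Rational(1, 2)))) = Add(-18, Mul(2, Pow(Add(Add(2, z), Mul(2, 3, 1)), Rational(1, 2)))) = Add(-18, Mul(2, Pow(Add(Add(2, z), 6), Rational(1, 2)))) = Add(-18, Mul(2, Pow(Add(8, z), Rational(1, 2)))))
N = Add(-18, Mul(4, Pow(3, Rational(1, 2)))) (N = Add(-18, Mul(2, Pow(Add(8, Add(0, 4)), Rational(1, 2)))) = Add(-18, Mul(2, Pow(Add(8, 4), Rational(1, 2)))) = Add(-18, Mul(2, Pow(12, Rational(1, 2)))) = Add(-18, Mul(2, Mul(2, Pow(3, Rational(1, 2))))) = Add(-18, Mul(4, Pow(3, Rational(1, 2)))) ≈ -11.072)
Add(Mul(-114, -30), N) = Add(Mul(-114, -30), Add(-18, Mul(4, Pow(3, Rational(1, 2))))) = Add(3420, Add(-18, Mul(4, Pow(3, Rational(1, 2))))) = Add(3402, Mul(4, Pow(3, Rational(1, 2))))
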